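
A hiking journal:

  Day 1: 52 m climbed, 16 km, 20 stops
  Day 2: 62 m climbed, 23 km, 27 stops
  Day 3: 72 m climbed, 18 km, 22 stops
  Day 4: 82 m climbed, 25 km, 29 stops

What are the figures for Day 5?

92 m climbed, 20 km, 24 stops

M climbed: +10 each step, so 52, 62, 72, 82 → 92.
Km: alternating steps +7, −5, +7, −5, …; 16, 23, 18, 25 → 20.
Stops: always 4 more than the km; 20, 27, 22, 29 → 24.
Putting it together: 92 m climbed, 20 km, 24 stops.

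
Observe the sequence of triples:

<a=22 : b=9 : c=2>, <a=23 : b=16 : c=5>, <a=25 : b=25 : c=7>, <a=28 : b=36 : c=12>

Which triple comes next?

For the a, differences are 1, 2, 3, … (increasing by 1 each time): 22, 23, 25, 28 → 32.
B: perfect squares: 3², 4², 5², …; 9, 16, 25, 36 → 49.
C: each term is the sum of the two before it, so 2, 5, 7, 12 → 19.
So the next triple is <a=32 : b=49 : c=19>.

<a=32 : b=49 : c=19>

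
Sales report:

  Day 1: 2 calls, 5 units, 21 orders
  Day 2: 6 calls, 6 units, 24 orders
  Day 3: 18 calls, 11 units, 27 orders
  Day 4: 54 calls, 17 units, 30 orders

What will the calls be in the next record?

Calls — ×3 each step: 2, 6, 18, 54 → 162.

162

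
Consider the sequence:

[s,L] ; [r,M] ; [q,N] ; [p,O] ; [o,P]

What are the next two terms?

First letter: letters move back 1 place in the alphabet; s, r, q, p, o → n → m.
Second letter: L, M, N, O, P → Q → R (letters move forward 1 place in the alphabet).
Putting the parts together: [n,Q] and then [m,R].

[n,Q], [m,R]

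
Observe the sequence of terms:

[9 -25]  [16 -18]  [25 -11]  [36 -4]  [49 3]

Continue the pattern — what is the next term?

[64 10]

For the first value, perfect squares: 3², 4², 5², …: 9, 16, 25, 36, 49 → 64.
Second value — +7 each step: -25, -18, -11, -4, 3 → 10.
So the next term is [64 10].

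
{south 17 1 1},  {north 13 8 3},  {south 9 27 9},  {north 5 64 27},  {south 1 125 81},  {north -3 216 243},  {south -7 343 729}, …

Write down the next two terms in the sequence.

Direction: alternates south ↔ north; south, north, south, north, south, north, south → north → south.
For the second part, −4 each step: 17, 13, 9, 5, 1, -3, -7 → -11 → -15.
For the third part, perfect cubes: 1³, 2³, 3³, …: 1, 8, 27, 64, 125, 216, 343 → 512 → 729.
Fourth part: ×3 each step, so 1, 3, 9, 27, 81, 243, 729 → 2187 → 6561.
So the next two terms are {north -11 512 2187} and {south -15 729 6561}.

{north -11 512 2187}, {south -15 729 6561}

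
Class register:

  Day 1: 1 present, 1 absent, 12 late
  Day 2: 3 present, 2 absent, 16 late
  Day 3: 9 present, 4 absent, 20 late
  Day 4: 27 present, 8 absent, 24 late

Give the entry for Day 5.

81 present, 16 absent, 28 late

For the present, ×3 each step: 1, 3, 9, 27 → 81.
For the absent, ×2 each step: 1, 2, 4, 8 → 16.
Late: +4 each step, so 12, 16, 20, 24 → 28.
Putting it together: 81 present, 16 absent, 28 late.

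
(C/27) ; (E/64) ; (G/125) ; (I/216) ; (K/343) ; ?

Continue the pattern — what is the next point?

For the letter, letters move forward 2 places in the alphabet: C, E, G, I, K → M.
Second coordinate: perfect cubes: 3³, 4³, 5³, …; 27, 64, 125, 216, 343 → 512.
Putting it together: (M/512).

(M/512)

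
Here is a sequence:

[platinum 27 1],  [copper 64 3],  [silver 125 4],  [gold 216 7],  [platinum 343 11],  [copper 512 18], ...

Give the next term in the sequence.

[silver 729 29]

Metal: platinum, copper, silver, gold, platinum, copper → silver (repeats platinum → copper → silver → gold).
Second entry: perfect cubes: 3³, 4³, 5³, …; 27, 64, 125, 216, 343, 512 → 729.
Third entry: each term is the sum of the two before it, so 1, 3, 4, 7, 11, 18 → 29.
So the next term is [silver 729 29].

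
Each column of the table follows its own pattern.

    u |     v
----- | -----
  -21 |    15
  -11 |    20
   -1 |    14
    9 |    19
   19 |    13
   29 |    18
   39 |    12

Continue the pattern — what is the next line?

49  17

Column u: +10 each step; -21, -11, -1, 9, 19, 29, 39 → 49.
Column v: 15, 20, 14, 19, 13, 18, 12 → 17 (alternating steps +5, −6, +5, −6, …).
Combining the parts gives 49  17.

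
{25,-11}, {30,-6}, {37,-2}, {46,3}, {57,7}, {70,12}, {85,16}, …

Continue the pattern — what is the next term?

First part: differences are 5, 7, 9, … (increasing by 2 each time); 25, 30, 37, 46, 57, 70, 85 → 102.
Second part: -11, -6, -2, 3, 7, 12, 16 → 21 (alternating steps +5, +4, +5, +4, …).
So the next term is {102,21}.

{102,21}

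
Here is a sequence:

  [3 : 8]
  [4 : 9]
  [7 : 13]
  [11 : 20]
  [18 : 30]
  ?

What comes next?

[29 : 43]

First part goes 3, 4, 7, 11, 18 → 29 (each term is the sum of the two before it).
Second part goes 8, 9, 13, 20, 30 → 43 (differences are 1, 4, 7, … (increasing by 3 each time)).
Putting it together: [29 : 43].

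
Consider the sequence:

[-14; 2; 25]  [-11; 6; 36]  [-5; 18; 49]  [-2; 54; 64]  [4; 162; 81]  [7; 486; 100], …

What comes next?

First entry goes -14, -11, -5, -2, 4, 7 → 13 (alternating steps +3, +6, +3, +6, …).
For the second entry, ×3 each step: 2, 6, 18, 54, 162, 486 → 1458.
Third entry — perfect squares: 5², 6², 7², …: 25, 36, 49, 64, 81, 100 → 121.
So the next element is [13; 1458; 121].

[13; 1458; 121]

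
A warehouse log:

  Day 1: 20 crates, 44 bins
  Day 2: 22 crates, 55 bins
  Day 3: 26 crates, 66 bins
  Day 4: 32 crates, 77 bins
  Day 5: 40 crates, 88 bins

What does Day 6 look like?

50 crates, 99 bins

Crates: differences are 2, 4, 6, … (increasing by 2 each time); 20, 22, 26, 32, 40 → 50.
Bins: +11 each step, so 44, 55, 66, 77, 88 → 99.
So the next line is 50 crates, 99 bins.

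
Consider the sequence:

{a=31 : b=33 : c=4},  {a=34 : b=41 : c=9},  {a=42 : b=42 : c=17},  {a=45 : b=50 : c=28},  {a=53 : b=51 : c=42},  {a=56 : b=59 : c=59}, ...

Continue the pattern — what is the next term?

{a=64 : b=60 : c=79}

A: alternating steps +3, +8, +3, +8, …; 31, 34, 42, 45, 53, 56 → 64.
For the b, alternating steps +8, +1, +8, +1, …: 33, 41, 42, 50, 51, 59 → 60.
C — differences are 5, 8, 11, … (increasing by 3 each time): 4, 9, 17, 28, 42, 59 → 79.
So the next term is {a=64 : b=60 : c=79}.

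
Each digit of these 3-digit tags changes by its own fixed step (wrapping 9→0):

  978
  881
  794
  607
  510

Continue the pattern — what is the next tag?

423

First digit: −1 each step, mod 10, so 9, 8, 7, 6, 5 → 4.
Second digit: +1 each step, mod 10; 7, 8, 9, 0, 1 → 2.
Third digit: 8, 1, 4, 7, 0 → 3 (+3 each step, mod 10).
So the next tag is 423.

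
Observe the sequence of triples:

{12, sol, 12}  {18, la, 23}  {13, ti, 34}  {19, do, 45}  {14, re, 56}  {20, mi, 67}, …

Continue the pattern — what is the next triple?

{15, fa, 78}

First slot — alternating steps +6, −5, +6, −5, …: 12, 18, 13, 19, 14, 20 → 15.
Note goes sol, la, ti, do, re, mi → fa (runs through the solfège scale do→ti).
Third slot: 12, 23, 34, 45, 56, 67 → 78 (+11 each step).
Combining the parts gives {15, fa, 78}.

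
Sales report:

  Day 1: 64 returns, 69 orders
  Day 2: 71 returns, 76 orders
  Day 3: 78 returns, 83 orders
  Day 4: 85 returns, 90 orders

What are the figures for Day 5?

92 returns, 97 orders

For the returns, +7 each step: 64, 71, 78, 85 → 92.
Orders: 69, 76, 83, 90 → 97 (always 5 more than the returns).
Combining the parts gives 92 returns, 97 orders.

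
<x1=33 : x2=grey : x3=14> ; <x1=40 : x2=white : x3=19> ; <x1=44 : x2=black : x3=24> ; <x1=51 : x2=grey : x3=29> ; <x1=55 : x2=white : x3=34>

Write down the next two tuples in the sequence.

<x1=62 : x2=black : x3=39>, <x1=66 : x2=grey : x3=44>

X1: alternating steps +7, +4, +7, +4, …; 33, 40, 44, 51, 55 → 62 → 66.
For the x2, repeats grey → white → black: grey, white, black, grey, white → black → grey.
X3: 14, 19, 24, 29, 34 → 39 → 44 (+5 each step).
Putting the parts together: <x1=62 : x2=black : x3=39> and then <x1=66 : x2=grey : x3=44>.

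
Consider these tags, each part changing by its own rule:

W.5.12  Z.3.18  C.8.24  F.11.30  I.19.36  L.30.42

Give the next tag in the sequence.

Letter: letters move forward 3 places in the alphabet, wrapping Z→A; W, Z, C, F, I, L → O.
Second component goes 5, 3, 8, 11, 19, 30 → 49 (each term is the sum of the two before it).
Third component goes 12, 18, 24, 30, 36, 42 → 48 (+6 each step).
Combining the parts gives O.49.48.

O.49.48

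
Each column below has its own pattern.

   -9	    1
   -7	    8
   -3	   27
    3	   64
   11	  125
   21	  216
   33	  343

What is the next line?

47  512

First component goes -9, -7, -3, 3, 11, 21, 33 → 47 (differences are 2, 4, 6, … (increasing by 2 each time)).
For the second component, perfect cubes: 1³, 2³, 3³, …: 1, 8, 27, 64, 125, 216, 343 → 512.
Putting it together: 47  512.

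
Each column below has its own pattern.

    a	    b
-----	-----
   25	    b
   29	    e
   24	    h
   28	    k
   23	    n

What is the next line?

27  q

Column a goes 25, 29, 24, 28, 23 → 27 (alternating steps +4, −5, +4, −5, …).
Column b: b, e, h, k, n → q (letters move forward 3 places in the alphabet).
Putting it together: 27  q.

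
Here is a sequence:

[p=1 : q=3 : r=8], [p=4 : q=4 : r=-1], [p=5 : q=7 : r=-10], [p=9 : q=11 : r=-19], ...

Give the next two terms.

P: each term is the sum of the two before it; 1, 4, 5, 9 → 14 → 23.
Q: each term is the sum of the two before it, so 3, 4, 7, 11 → 18 → 29.
For the r, −9 each step: 8, -1, -10, -19 → -28 → -37.
Putting the parts together: [p=14 : q=18 : r=-28] and then [p=23 : q=29 : r=-37].

[p=14 : q=18 : r=-28], [p=23 : q=29 : r=-37]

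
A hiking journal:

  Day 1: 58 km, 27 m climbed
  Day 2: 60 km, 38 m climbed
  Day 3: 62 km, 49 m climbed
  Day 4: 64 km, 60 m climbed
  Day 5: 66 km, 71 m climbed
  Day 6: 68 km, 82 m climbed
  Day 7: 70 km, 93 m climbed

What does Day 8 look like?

72 km, 104 m climbed

Km — +2 each step: 58, 60, 62, 64, 66, 68, 70 → 72.
M climbed — +11 each step: 27, 38, 49, 60, 71, 82, 93 → 104.
So the next record is 72 km, 104 m climbed.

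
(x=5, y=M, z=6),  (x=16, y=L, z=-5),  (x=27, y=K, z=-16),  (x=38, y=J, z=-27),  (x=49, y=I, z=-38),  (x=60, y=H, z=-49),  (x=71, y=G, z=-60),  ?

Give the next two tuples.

X: 5, 16, 27, 38, 49, 60, 71 → 82 → 93 (+11 each step).
Y: letters move back 1 place in the alphabet; M, L, K, J, I, H, G → F → E.
Z goes 6, -5, -16, -27, -38, -49, -60 → -71 → -82 (together with the x always sums to 11).
Putting the parts together: (x=82, y=F, z=-71) and then (x=93, y=E, z=-82).

(x=82, y=F, z=-71), (x=93, y=E, z=-82)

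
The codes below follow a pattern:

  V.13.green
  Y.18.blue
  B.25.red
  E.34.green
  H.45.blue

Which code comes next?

Letter — letters move forward 3 places in the alphabet, wrapping Z→A: V, Y, B, E, H → K.
Second component goes 13, 18, 25, 34, 45 → 58 (differences are 5, 7, 9, … (increasing by 2 each time)).
Colour: repeats green → blue → red; green, blue, red, green, blue → red.
Putting it together: K.58.red.

K.58.red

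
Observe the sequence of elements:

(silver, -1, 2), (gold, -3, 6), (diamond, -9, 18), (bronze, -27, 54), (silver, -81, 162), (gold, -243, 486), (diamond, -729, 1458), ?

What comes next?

(bronze, -2187, 4374)

Rank goes silver, gold, diamond, bronze, silver, gold, diamond → bronze (repeats silver → gold → diamond → bronze).
Second entry: ×3 each step; -1, -3, -9, -27, -81, -243, -729 → -2187.
Third entry: ×3 each step, so 2, 6, 18, 54, 162, 486, 1458 → 4374.
Combining the parts gives (bronze, -2187, 4374).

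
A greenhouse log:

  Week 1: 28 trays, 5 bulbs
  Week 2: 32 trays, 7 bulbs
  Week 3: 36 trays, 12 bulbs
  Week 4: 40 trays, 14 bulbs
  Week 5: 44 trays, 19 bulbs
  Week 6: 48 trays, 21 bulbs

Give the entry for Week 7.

52 trays, 26 bulbs

Trays goes 28, 32, 36, 40, 44, 48 → 52 (+4 each step).
Bulbs: alternating steps +2, +5, +2, +5, …; 5, 7, 12, 14, 19, 21 → 26.
Combining the parts gives 52 trays, 26 bulbs.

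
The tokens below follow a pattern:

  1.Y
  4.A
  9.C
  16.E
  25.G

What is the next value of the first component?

36

First component: perfect squares: 1², 2², 3², …, so 1, 4, 9, 16, 25 → 36.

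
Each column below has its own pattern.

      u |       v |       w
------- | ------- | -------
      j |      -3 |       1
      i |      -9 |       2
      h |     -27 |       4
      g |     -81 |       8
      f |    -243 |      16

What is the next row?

Column u: letters move back 1 place in the alphabet; j, i, h, g, f → e.
Column v: ×3 each step, so -3, -9, -27, -81, -243 → -729.
For the column w, ×2 each step: 1, 2, 4, 8, 16 → 32.
Combining the parts gives e  -729  32.

e  -729  32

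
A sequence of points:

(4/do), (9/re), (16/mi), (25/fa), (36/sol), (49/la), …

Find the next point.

(64/ti)

For the first value, perfect squares: 2², 3², 4², …: 4, 9, 16, 25, 36, 49 → 64.
Note: do, re, mi, fa, sol, la → ti (runs through the solfège scale do→ti).
Combining the parts gives (64/ti).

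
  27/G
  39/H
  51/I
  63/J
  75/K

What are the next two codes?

For the first component, +12 each step: 27, 39, 51, 63, 75 → 87 → 99.
For the letter, letters move forward 1 place in the alphabet: G, H, I, J, K → L → M.
So the next two codes are 87/L and 99/M.

87/L, 99/M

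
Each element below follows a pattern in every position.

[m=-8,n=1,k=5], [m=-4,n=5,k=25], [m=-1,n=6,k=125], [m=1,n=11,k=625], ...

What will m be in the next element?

2

M: differences are 4, 3, 2, … (decreasing by 1 each time), so -8, -4, -1, 1 → 2.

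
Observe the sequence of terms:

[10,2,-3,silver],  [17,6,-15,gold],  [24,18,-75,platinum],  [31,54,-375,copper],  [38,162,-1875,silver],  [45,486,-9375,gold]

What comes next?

[52,1458,-46875,platinum]

First component goes 10, 17, 24, 31, 38, 45 → 52 (+7 each step).
Second component goes 2, 6, 18, 54, 162, 486 → 1458 (×3 each step).
Third component goes -3, -15, -75, -375, -1875, -9375 → -46875 (×5 each step).
Metal: silver, gold, platinum, copper, silver, gold → platinum (repeats silver → gold → platinum → copper).
Combining the parts gives [52,1458,-46875,platinum].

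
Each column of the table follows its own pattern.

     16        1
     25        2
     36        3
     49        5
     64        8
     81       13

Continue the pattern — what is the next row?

100  21

First component — perfect squares: 4², 5², 6², …: 16, 25, 36, 49, 64, 81 → 100.
For the second component, each term is the sum of the two before it: 1, 2, 3, 5, 8, 13 → 21.
So the next row is 100  21.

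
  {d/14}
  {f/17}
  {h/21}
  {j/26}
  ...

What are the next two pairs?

Letter: letters move forward 2 places in the alphabet, so d, f, h, j → l → n.
Second component: differences are 3, 4, 5, … (increasing by 1 each time), so 14, 17, 21, 26 → 32 → 39.
Putting the parts together: {l/32} and then {n/39}.

{l/32}, {n/39}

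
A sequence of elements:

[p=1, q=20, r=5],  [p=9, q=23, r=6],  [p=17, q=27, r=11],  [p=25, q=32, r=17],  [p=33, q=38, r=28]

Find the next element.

P: 1, 9, 17, 25, 33 → 41 (+8 each step).
Q — differences are 3, 4, 5, … (increasing by 1 each time): 20, 23, 27, 32, 38 → 45.
For the r, each term is the sum of the two before it: 5, 6, 11, 17, 28 → 45.
Putting it together: [p=41, q=45, r=45].

[p=41, q=45, r=45]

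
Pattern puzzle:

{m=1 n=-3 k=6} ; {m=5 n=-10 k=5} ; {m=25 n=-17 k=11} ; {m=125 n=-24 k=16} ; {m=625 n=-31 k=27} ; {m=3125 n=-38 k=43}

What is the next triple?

M goes 1, 5, 25, 125, 625, 3125 → 15625 (×5 each step).
N: −7 each step; -3, -10, -17, -24, -31, -38 → -45.
K goes 6, 5, 11, 16, 27, 43 → 70 (each term is the sum of the two before it).
So the next triple is {m=15625 n=-45 k=70}.

{m=15625 n=-45 k=70}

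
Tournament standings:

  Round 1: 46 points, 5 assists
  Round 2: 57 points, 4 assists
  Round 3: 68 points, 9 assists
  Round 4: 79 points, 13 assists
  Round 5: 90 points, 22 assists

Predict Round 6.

Points — +11 each step: 46, 57, 68, 79, 90 → 101.
For the assists, each term is the sum of the two before it: 5, 4, 9, 13, 22 → 35.
Combining the parts gives 101 points, 35 assists.

101 points, 35 assists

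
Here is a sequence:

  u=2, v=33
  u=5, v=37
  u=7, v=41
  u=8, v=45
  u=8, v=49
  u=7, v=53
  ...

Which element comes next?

u=5, v=57

U: 2, 5, 7, 8, 8, 7 → 5 (differences are 3, 2, 1, … (decreasing by 1 each time)).
V — +4 each step: 33, 37, 41, 45, 49, 53 → 57.
So the next element is u=5, v=57.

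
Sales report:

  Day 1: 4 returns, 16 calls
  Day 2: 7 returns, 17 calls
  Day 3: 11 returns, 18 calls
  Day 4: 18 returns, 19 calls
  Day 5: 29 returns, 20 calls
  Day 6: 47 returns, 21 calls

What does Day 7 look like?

Returns — each term is the sum of the two before it: 4, 7, 11, 18, 29, 47 → 76.
Calls goes 16, 17, 18, 19, 20, 21 → 22 (+1 each step).
Putting it together: 76 returns, 22 calls.

76 returns, 22 calls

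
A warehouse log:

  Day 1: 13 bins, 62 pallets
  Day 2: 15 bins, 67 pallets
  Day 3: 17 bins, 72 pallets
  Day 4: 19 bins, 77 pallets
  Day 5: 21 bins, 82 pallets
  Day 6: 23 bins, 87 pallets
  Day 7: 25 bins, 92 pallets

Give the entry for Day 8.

27 bins, 97 pallets

For the bins, +2 each step: 13, 15, 17, 19, 21, 23, 25 → 27.
Pallets — +5 each step: 62, 67, 72, 77, 82, 87, 92 → 97.
Putting it together: 27 bins, 97 pallets.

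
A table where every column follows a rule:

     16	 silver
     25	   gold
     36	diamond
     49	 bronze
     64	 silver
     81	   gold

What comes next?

First component: 16, 25, 36, 49, 64, 81 → 100 (perfect squares: 4², 5², 6², …).
Rank: repeats silver → gold → diamond → bronze; silver, gold, diamond, bronze, silver, gold → diamond.
So the next line is 100  diamond.

100  diamond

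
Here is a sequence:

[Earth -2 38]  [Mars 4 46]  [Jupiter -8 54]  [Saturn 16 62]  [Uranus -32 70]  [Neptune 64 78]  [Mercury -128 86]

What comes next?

[Venus 256 94]

Planet: runs through the planets Mercury→Neptune, so Earth, Mars, Jupiter, Saturn, Uranus, Neptune, Mercury → Venus.
Second slot: ×(-2) each step; -2, 4, -8, 16, -32, 64, -128 → 256.
Third slot goes 38, 46, 54, 62, 70, 78, 86 → 94 (+8 each step).
Putting it together: [Venus 256 94].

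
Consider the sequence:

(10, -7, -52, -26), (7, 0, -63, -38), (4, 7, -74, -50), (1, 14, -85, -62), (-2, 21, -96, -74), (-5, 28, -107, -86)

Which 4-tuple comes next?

For the first value, −3 each step: 10, 7, 4, 1, -2, -5 → -8.
Second value: +7 each step, so -7, 0, 7, 14, 21, 28 → 35.
Third value — −11 each step: -52, -63, -74, -85, -96, -107 → -118.
Fourth value — −12 each step: -26, -38, -50, -62, -74, -86 → -98.
So the next 4-tuple is (-8, 35, -118, -98).

(-8, 35, -118, -98)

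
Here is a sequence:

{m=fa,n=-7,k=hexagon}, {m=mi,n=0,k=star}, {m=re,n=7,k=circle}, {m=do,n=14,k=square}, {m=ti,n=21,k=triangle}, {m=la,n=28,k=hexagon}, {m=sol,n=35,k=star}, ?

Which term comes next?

{m=fa,n=42,k=circle}

M: runs backward through the solfège scale do→ti; fa, mi, re, do, ti, la, sol → fa.
For the n, +7 each step: -7, 0, 7, 14, 21, 28, 35 → 42.
K — repeats hexagon → star → circle → square → triangle: hexagon, star, circle, square, triangle, hexagon, star → circle.
Combining the parts gives {m=fa,n=42,k=circle}.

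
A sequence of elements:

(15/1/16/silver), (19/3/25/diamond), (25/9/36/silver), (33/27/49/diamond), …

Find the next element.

For the first slot, differences are 4, 6, 8, … (increasing by 2 each time): 15, 19, 25, 33 → 43.
Second slot: ×3 each step, so 1, 3, 9, 27 → 81.
Third slot: perfect squares: 4², 5², 6², …, so 16, 25, 36, 49 → 64.
Rank goes silver, diamond, silver, diamond → silver (alternates silver ↔ diamond).
So the next element is (43/81/64/silver).

(43/81/64/silver)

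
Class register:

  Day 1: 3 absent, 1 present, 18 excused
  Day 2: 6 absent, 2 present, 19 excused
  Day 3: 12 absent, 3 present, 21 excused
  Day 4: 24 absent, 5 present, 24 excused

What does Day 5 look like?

48 absent, 8 present, 28 excused

Absent: ×2 each step; 3, 6, 12, 24 → 48.
Present: each term is the sum of the two before it, so 1, 2, 3, 5 → 8.
Excused goes 18, 19, 21, 24 → 28 (differences are 1, 2, 3, … (increasing by 1 each time)).
Combining the parts gives 48 absent, 8 present, 28 excused.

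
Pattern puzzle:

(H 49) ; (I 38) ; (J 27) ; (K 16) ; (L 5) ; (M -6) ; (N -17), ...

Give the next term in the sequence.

Letter — letters move forward 1 place in the alphabet: H, I, J, K, L, M, N → O.
Second part: −11 each step, so 49, 38, 27, 16, 5, -6, -17 → -28.
So the next term is (O -28).

(O -28)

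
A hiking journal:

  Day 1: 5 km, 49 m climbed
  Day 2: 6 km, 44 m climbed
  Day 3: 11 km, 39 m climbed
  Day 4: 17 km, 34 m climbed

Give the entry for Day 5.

28 km, 29 m climbed

Km goes 5, 6, 11, 17 → 28 (each term is the sum of the two before it).
M climbed: 49, 44, 39, 34 → 29 (−5 each step).
Combining the parts gives 28 km, 29 m climbed.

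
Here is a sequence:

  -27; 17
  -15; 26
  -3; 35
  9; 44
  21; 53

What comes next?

For the first entry, +12 each step: -27, -15, -3, 9, 21 → 33.
Second entry: +9 each step, so 17, 26, 35, 44, 53 → 62.
So the next element is 33; 62.

33; 62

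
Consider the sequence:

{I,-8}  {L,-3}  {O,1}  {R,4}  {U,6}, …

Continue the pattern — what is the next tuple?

For the letter, letters move forward 3 places in the alphabet: I, L, O, R, U → X.
Second part — differences are 5, 4, 3, … (decreasing by 1 each time): -8, -3, 1, 4, 6 → 7.
Putting it together: {X,7}.

{X,7}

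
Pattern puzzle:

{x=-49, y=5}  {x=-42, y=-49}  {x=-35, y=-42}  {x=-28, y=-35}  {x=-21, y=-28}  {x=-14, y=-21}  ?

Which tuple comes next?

{x=-7, y=-14}

X: +7 each step; -49, -42, -35, -28, -21, -14 → -7.
For the y, always the previous value of the x: 5, -49, -42, -35, -28, -21 → -14.
Combining the parts gives {x=-7, y=-14}.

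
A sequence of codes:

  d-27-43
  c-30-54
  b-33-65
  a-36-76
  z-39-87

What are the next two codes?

Letter: letters move back 1 place in the alphabet, wrapping A→Z, so d, c, b, a, z → y → x.
Second component: 27, 30, 33, 36, 39 → 42 → 45 (+3 each step).
Third component: +11 each step; 43, 54, 65, 76, 87 → 98 → 109.
So the next two codes are y-42-98 and x-45-109.

y-42-98, x-45-109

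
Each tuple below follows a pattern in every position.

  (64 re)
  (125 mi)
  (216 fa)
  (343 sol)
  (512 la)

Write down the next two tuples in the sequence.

First part: perfect cubes: 4³, 5³, 6³, …, so 64, 125, 216, 343, 512 → 729 → 1000.
Note: re, mi, fa, sol, la → ti → do (runs through the solfège scale do→ti).
So the next two tuples are (729 ti) and (1000 do).

(729 ti), (1000 do)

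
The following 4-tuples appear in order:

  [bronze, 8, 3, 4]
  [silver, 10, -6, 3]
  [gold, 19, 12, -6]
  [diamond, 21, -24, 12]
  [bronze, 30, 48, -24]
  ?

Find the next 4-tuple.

[silver, 32, -96, 48]

Rank: bronze, silver, gold, diamond, bronze → silver (repeats bronze → silver → gold → diamond).
For the second coordinate, alternating steps +2, +9, +2, +9, …: 8, 10, 19, 21, 30 → 32.
Third coordinate: ×(-2) each step, so 3, -6, 12, -24, 48 → -96.
Fourth coordinate — always the previous value of the third coordinate: 4, 3, -6, 12, -24 → 48.
Putting it together: [silver, 32, -96, 48].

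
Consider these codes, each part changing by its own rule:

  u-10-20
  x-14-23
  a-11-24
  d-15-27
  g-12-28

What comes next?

j-16-31

Letter: letters move forward 3 places in the alphabet, wrapping Z→A, so u, x, a, d, g → j.
Second component — alternating steps +4, −3, +4, −3, …: 10, 14, 11, 15, 12 → 16.
Third component goes 20, 23, 24, 27, 28 → 31 (alternating steps +3, +1, +3, +1, …).
So the next code is j-16-31.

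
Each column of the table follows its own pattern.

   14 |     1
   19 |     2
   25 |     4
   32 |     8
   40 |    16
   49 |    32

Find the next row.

First component — differences are 5, 6, 7, … (increasing by 1 each time): 14, 19, 25, 32, 40, 49 → 59.
For the second component, ×2 each step: 1, 2, 4, 8, 16, 32 → 64.
Combining the parts gives 59  64.

59  64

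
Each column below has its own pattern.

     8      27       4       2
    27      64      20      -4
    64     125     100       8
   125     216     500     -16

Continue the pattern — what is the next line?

First component: perfect cubes: 2³, 3³, 4³, …, so 8, 27, 64, 125 → 216.
Second component goes 27, 64, 125, 216 → 343 (perfect cubes: 3³, 4³, 5³, …).
Third component: ×5 each step; 4, 20, 100, 500 → 2500.
For the fourth component, ×(-2) each step: 2, -4, 8, -16 → 32.
Combining the parts gives 216  343  2500  32.

216  343  2500  32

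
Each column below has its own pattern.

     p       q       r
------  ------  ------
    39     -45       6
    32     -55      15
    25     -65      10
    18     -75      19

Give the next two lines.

Column p: 39, 32, 25, 18 → 11 → 4 (−7 each step).
Column q — −10 each step: -45, -55, -65, -75 → -85 → -95.
Column r: alternating steps +9, −5, +9, −5, …; 6, 15, 10, 19 → 14 → 23.
Putting the parts together: 11  -85  14 and then 4  -95  23.

11  -85  14; 4  -95  23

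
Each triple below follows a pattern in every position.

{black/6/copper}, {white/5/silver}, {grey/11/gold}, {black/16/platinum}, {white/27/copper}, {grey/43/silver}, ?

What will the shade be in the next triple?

Shade — repeats black → white → grey: black, white, grey, black, white, grey → black.

black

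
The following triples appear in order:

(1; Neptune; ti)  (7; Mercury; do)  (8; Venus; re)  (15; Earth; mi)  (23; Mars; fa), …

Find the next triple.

(38; Jupiter; sol)

First component: each term is the sum of the two before it, so 1, 7, 8, 15, 23 → 38.
Planet: Neptune, Mercury, Venus, Earth, Mars → Jupiter (runs through the planets Mercury→Neptune).
Note — runs through the solfège scale do→ti: ti, do, re, mi, fa → sol.
So the next triple is (38; Jupiter; sol).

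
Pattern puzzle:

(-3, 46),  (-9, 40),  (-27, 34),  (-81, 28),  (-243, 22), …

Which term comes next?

First value: -3, -9, -27, -81, -243 → -729 (×3 each step).
Second value: −6 each step, so 46, 40, 34, 28, 22 → 16.
Combining the parts gives (-729, 16).

(-729, 16)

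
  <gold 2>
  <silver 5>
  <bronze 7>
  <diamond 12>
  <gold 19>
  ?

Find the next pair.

<silver 31>

Rank: repeats gold → silver → bronze → diamond, so gold, silver, bronze, diamond, gold → silver.
Second entry — each term is the sum of the two before it: 2, 5, 7, 12, 19 → 31.
Putting it together: <silver 31>.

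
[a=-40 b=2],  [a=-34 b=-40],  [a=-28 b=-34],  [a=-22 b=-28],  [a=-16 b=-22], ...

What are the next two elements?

A: +6 each step, so -40, -34, -28, -22, -16 → -10 → -4.
B: always the previous value of the a; 2, -40, -34, -28, -22 → -16 → -10.
So the next two elements are [a=-10 b=-16] and [a=-4 b=-10].

[a=-10 b=-16], [a=-4 b=-10]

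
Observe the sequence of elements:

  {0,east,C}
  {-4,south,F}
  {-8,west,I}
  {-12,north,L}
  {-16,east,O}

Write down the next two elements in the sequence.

First coordinate: 0, -4, -8, -12, -16 → -20 → -24 (−4 each step).
Direction: repeats east → south → west → north; east, south, west, north, east → south → west.
Letter: letters move forward 3 places in the alphabet, so C, F, I, L, O → R → U.
Putting the parts together: {-20,south,R} and then {-24,west,U}.

{-20,south,R}, {-24,west,U}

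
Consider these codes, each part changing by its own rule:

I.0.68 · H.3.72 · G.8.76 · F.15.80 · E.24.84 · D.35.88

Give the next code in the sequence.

Letter: I, H, G, F, E, D → C (letters move back 1 place in the alphabet).
Second component — differences are 3, 5, 7, … (increasing by 2 each time): 0, 3, 8, 15, 24, 35 → 48.
Third component: +4 each step, so 68, 72, 76, 80, 84, 88 → 92.
So the next code is C.48.92.

C.48.92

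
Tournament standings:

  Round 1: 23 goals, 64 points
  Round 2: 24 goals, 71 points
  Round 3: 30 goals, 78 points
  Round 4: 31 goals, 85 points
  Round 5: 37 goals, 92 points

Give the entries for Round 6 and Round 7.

38 goals, 99 points; 44 goals, 106 points

Goals: 23, 24, 30, 31, 37 → 38 → 44 (alternating steps +1, +6, +1, +6, …).
For the points, +7 each step: 64, 71, 78, 85, 92 → 99 → 106.
Putting the parts together: 38 goals, 99 points and then 44 goals, 106 points.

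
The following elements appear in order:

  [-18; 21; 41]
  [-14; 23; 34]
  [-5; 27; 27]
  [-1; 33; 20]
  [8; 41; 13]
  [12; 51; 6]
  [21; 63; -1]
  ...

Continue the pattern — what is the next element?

[25; 77; -8]

First slot: alternating steps +4, +9, +4, +9, …, so -18, -14, -5, -1, 8, 12, 21 → 25.
Second slot goes 21, 23, 27, 33, 41, 51, 63 → 77 (differences are 2, 4, 6, … (increasing by 2 each time)).
Third slot: 41, 34, 27, 20, 13, 6, -1 → -8 (−7 each step).
Putting it together: [25; 77; -8].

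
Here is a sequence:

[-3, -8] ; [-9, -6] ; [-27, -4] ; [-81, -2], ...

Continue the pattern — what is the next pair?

First entry: -3, -9, -27, -81 → -243 (×3 each step).
Second entry — +2 each step: -8, -6, -4, -2 → 0.
Combining the parts gives [-243, 0].

[-243, 0]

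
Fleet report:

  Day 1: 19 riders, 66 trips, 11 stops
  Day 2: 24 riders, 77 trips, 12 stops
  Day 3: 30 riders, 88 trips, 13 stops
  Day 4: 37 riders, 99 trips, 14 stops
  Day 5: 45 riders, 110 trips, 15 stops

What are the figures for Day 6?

54 riders, 121 trips, 16 stops

For the riders, differences are 5, 6, 7, … (increasing by 1 each time): 19, 24, 30, 37, 45 → 54.
For the trips, +11 each step: 66, 77, 88, 99, 110 → 121.
Stops: +1 each step, so 11, 12, 13, 14, 15 → 16.
Combining the parts gives 54 riders, 121 trips, 16 stops.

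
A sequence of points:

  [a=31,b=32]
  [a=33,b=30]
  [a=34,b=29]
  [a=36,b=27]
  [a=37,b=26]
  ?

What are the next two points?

[a=39,b=24], [a=40,b=23]

A: alternating steps +2, +1, +2, +1, …, so 31, 33, 34, 36, 37 → 39 → 40.
For the b, together with the a always sums to 63: 32, 30, 29, 27, 26 → 24 → 23.
So the next two points are [a=39,b=24] and [a=40,b=23].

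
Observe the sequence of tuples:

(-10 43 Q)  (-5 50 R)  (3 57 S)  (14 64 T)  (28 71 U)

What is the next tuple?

(45 78 V)

First coordinate: differences are 5, 8, 11, … (increasing by 3 each time); -10, -5, 3, 14, 28 → 45.
Second coordinate: +7 each step; 43, 50, 57, 64, 71 → 78.
Letter goes Q, R, S, T, U → V (letters move forward 1 place in the alphabet).
So the next tuple is (45 78 V).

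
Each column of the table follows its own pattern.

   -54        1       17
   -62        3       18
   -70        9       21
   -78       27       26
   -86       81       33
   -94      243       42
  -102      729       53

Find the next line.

-110  2187  66

First component: −8 each step; -54, -62, -70, -78, -86, -94, -102 → -110.
For the second component, ×3 each step: 1, 3, 9, 27, 81, 243, 729 → 2187.
Third component: differences are 1, 3, 5, … (increasing by 2 each time); 17, 18, 21, 26, 33, 42, 53 → 66.
Combining the parts gives -110  2187  66.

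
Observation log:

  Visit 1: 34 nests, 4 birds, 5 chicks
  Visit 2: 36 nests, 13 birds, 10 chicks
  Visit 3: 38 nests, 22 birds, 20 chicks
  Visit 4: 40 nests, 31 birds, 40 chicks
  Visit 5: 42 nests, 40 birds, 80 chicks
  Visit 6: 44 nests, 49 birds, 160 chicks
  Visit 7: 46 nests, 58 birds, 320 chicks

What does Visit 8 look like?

Nests: +2 each step; 34, 36, 38, 40, 42, 44, 46 → 48.
Birds: +9 each step; 4, 13, 22, 31, 40, 49, 58 → 67.
Chicks: ×2 each step; 5, 10, 20, 40, 80, 160, 320 → 640.
So the next row is 48 nests, 67 birds, 640 chicks.

48 nests, 67 birds, 640 chicks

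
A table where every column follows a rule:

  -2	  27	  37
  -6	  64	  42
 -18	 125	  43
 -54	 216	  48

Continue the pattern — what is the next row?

-162  343  49

First component — ×3 each step: -2, -6, -18, -54 → -162.
Second component: perfect cubes: 3³, 4³, 5³, …, so 27, 64, 125, 216 → 343.
Third component: 37, 42, 43, 48 → 49 (alternating steps +5, +1, +5, +1, …).
So the next row is -162  343  49.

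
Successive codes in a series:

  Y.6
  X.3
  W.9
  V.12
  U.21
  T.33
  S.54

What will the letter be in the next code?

Letter — letters move back 1 place in the alphabet: Y, X, W, V, U, T, S → R.

R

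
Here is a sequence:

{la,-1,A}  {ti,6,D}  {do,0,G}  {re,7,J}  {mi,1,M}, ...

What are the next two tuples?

Note: runs through the solfège scale do→ti; la, ti, do, re, mi → fa → sol.
Second coordinate: alternating steps +7, −6, +7, −6, …; -1, 6, 0, 7, 1 → 8 → 2.
Letter goes A, D, G, J, M → P → S (letters move forward 3 places in the alphabet).
So the next two tuples are {fa,8,P} and {sol,2,S}.

{fa,8,P}, {sol,2,S}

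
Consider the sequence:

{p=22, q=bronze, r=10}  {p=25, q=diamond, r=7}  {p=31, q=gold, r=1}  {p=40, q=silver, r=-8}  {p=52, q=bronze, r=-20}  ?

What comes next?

P: differences are 3, 6, 9, … (increasing by 3 each time), so 22, 25, 31, 40, 52 → 67.
Q goes bronze, diamond, gold, silver, bronze → diamond (repeats bronze → diamond → gold → silver).
R: 10, 7, 1, -8, -20 → -35 (together with the p always sums to 32).
Combining the parts gives {p=67, q=diamond, r=-35}.

{p=67, q=diamond, r=-35}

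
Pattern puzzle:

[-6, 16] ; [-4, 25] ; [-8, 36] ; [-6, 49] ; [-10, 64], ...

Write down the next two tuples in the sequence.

[-8, 81], [-12, 100]

First coordinate: -6, -4, -8, -6, -10 → -8 → -12 (alternating steps +2, −4, +2, −4, …).
Second coordinate: perfect squares: 4², 5², 6², …; 16, 25, 36, 49, 64 → 81 → 100.
Putting the parts together: [-8, 81] and then [-12, 100].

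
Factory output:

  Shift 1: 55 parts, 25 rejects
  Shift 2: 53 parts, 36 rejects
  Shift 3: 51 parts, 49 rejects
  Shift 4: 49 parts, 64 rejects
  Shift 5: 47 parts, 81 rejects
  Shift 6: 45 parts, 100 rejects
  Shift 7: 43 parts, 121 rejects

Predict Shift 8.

41 parts, 144 rejects

Parts goes 55, 53, 51, 49, 47, 45, 43 → 41 (−2 each step).
Rejects — perfect squares: 5², 6², 7², …: 25, 36, 49, 64, 81, 100, 121 → 144.
Combining the parts gives 41 parts, 144 rejects.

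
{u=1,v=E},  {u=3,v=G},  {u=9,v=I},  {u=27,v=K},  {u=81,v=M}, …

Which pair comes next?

U — ×3 each step: 1, 3, 9, 27, 81 → 243.
V: letters move forward 2 places in the alphabet; E, G, I, K, M → O.
So the next pair is {u=243,v=O}.

{u=243,v=O}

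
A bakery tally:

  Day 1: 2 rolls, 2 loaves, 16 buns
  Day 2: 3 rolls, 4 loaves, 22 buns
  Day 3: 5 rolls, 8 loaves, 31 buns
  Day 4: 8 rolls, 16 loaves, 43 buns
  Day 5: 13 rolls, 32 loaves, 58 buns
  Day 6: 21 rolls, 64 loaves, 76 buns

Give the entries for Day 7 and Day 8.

Rolls: each term is the sum of the two before it, so 2, 3, 5, 8, 13, 21 → 34 → 55.
Loaves: ×2 each step, so 2, 4, 8, 16, 32, 64 → 128 → 256.
Buns — differences are 6, 9, 12, … (increasing by 3 each time): 16, 22, 31, 43, 58, 76 → 97 → 121.
So the next two rows are 34 rolls, 128 loaves, 97 buns and 55 rolls, 256 loaves, 121 buns.

34 rolls, 128 loaves, 97 buns; 55 rolls, 256 loaves, 121 buns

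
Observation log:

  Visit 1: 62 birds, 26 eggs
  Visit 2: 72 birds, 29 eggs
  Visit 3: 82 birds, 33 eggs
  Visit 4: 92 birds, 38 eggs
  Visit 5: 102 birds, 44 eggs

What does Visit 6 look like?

For the birds, +10 each step: 62, 72, 82, 92, 102 → 112.
Eggs: differences are 3, 4, 5, … (increasing by 1 each time), so 26, 29, 33, 38, 44 → 51.
Putting it together: 112 birds, 51 eggs.

112 birds, 51 eggs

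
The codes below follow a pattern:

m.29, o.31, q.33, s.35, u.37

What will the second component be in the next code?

39

Second component: 29, 31, 33, 35, 37 → 39 (+2 each step).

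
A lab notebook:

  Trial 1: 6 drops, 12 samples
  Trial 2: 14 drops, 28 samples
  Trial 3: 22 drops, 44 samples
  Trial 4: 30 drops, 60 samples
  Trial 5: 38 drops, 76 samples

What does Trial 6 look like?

Drops goes 6, 14, 22, 30, 38 → 46 (+8 each step).
Samples: 12, 28, 44, 60, 76 → 92 (always 2 × the drops).
Combining the parts gives 46 drops, 92 samples.

46 drops, 92 samples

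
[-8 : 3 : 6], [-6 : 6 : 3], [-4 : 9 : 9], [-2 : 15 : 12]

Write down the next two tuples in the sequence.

First part: +2 each step; -8, -6, -4, -2 → 0 → 2.
Second part: 3, 6, 9, 15 → 24 → 39 (each term is the sum of the two before it).
Third part: each term is the sum of the two before it, so 6, 3, 9, 12 → 21 → 33.
So the next two tuples are [0 : 24 : 21] and [2 : 39 : 33].

[0 : 24 : 21], [2 : 39 : 33]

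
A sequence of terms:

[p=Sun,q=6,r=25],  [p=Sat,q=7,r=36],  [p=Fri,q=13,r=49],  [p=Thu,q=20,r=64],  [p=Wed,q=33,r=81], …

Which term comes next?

[p=Tue,q=53,r=100]

P: Sun, Sat, Fri, Thu, Wed → Tue (runs backward through the weekdays Mon→Sun).
Q: each term is the sum of the two before it, so 6, 7, 13, 20, 33 → 53.
R: perfect squares: 5², 6², 7², …; 25, 36, 49, 64, 81 → 100.
Putting it together: [p=Tue,q=53,r=100].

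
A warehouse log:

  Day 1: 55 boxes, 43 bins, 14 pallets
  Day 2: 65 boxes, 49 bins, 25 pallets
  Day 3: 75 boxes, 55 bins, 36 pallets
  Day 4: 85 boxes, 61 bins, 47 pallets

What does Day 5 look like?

95 boxes, 67 bins, 58 pallets

Boxes — +10 each step: 55, 65, 75, 85 → 95.
Bins goes 43, 49, 55, 61 → 67 (+6 each step).
For the pallets, +11 each step: 14, 25, 36, 47 → 58.
Putting it together: 95 boxes, 67 bins, 58 pallets.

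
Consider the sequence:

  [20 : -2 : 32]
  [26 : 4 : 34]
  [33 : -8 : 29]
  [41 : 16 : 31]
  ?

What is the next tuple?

First value: differences are 6, 7, 8, … (increasing by 1 each time); 20, 26, 33, 41 → 50.
Second value — ×(-2) each step: -2, 4, -8, 16 → -32.
Third value: alternating steps +2, −5, +2, −5, …, so 32, 34, 29, 31 → 26.
Putting it together: [50 : -32 : 26].

[50 : -32 : 26]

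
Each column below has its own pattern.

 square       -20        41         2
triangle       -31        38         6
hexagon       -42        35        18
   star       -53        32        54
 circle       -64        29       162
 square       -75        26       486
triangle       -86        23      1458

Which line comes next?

hexagon  -97  20  4374

Shape goes square, triangle, hexagon, star, circle, square, triangle → hexagon (repeats square → triangle → hexagon → star → circle).
Second component — −11 each step: -20, -31, -42, -53, -64, -75, -86 → -97.
Third component: 41, 38, 35, 32, 29, 26, 23 → 20 (−3 each step).
Fourth component goes 2, 6, 18, 54, 162, 486, 1458 → 4374 (×3 each step).
Putting it together: hexagon  -97  20  4374.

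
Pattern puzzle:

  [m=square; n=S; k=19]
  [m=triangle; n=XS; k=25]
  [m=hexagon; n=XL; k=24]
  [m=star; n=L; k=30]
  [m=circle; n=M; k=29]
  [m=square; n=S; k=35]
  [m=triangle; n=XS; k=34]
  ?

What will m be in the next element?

hexagon

M goes square, triangle, hexagon, star, circle, square, triangle → hexagon (repeats square → triangle → hexagon → star → circle).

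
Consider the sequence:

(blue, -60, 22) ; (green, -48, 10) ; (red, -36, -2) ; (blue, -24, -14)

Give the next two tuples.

(green, -12, -26), (red, 0, -38)

Colour: repeats blue → green → red, so blue, green, red, blue → green → red.
Second value goes -60, -48, -36, -24 → -12 → 0 (+12 each step).
For the third value, together with the second value always sums to -38: 22, 10, -2, -14 → -26 → -38.
So the next two tuples are (green, -12, -26) and (red, 0, -38).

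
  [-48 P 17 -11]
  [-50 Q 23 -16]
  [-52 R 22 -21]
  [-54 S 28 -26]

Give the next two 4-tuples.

[-56 T 27 -31], [-58 U 33 -36]

First coordinate — −2 each step: -48, -50, -52, -54 → -56 → -58.
Letter goes P, Q, R, S → T → U (letters move forward 1 place in the alphabet).
For the third coordinate, alternating steps +6, −1, +6, −1, …: 17, 23, 22, 28 → 27 → 33.
Fourth coordinate: -11, -16, -21, -26 → -31 → -36 (−5 each step).
So the next two 4-tuples are [-56 T 27 -31] and [-58 U 33 -36].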